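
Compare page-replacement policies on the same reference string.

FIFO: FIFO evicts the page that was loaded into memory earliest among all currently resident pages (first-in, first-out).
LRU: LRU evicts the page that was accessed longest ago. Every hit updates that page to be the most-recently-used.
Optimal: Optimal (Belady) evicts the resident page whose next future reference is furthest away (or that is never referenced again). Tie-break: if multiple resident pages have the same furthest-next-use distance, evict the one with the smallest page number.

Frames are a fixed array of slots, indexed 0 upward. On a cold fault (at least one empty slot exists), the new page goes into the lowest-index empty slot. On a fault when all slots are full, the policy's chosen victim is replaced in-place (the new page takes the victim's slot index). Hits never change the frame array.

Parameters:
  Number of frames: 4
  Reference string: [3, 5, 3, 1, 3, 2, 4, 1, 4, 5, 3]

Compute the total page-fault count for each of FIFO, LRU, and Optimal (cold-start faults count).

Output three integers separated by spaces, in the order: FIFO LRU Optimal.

--- FIFO ---
  step 0: ref 3 -> FAULT, frames=[3,-,-,-] (faults so far: 1)
  step 1: ref 5 -> FAULT, frames=[3,5,-,-] (faults so far: 2)
  step 2: ref 3 -> HIT, frames=[3,5,-,-] (faults so far: 2)
  step 3: ref 1 -> FAULT, frames=[3,5,1,-] (faults so far: 3)
  step 4: ref 3 -> HIT, frames=[3,5,1,-] (faults so far: 3)
  step 5: ref 2 -> FAULT, frames=[3,5,1,2] (faults so far: 4)
  step 6: ref 4 -> FAULT, evict 3, frames=[4,5,1,2] (faults so far: 5)
  step 7: ref 1 -> HIT, frames=[4,5,1,2] (faults so far: 5)
  step 8: ref 4 -> HIT, frames=[4,5,1,2] (faults so far: 5)
  step 9: ref 5 -> HIT, frames=[4,5,1,2] (faults so far: 5)
  step 10: ref 3 -> FAULT, evict 5, frames=[4,3,1,2] (faults so far: 6)
  FIFO total faults: 6
--- LRU ---
  step 0: ref 3 -> FAULT, frames=[3,-,-,-] (faults so far: 1)
  step 1: ref 5 -> FAULT, frames=[3,5,-,-] (faults so far: 2)
  step 2: ref 3 -> HIT, frames=[3,5,-,-] (faults so far: 2)
  step 3: ref 1 -> FAULT, frames=[3,5,1,-] (faults so far: 3)
  step 4: ref 3 -> HIT, frames=[3,5,1,-] (faults so far: 3)
  step 5: ref 2 -> FAULT, frames=[3,5,1,2] (faults so far: 4)
  step 6: ref 4 -> FAULT, evict 5, frames=[3,4,1,2] (faults so far: 5)
  step 7: ref 1 -> HIT, frames=[3,4,1,2] (faults so far: 5)
  step 8: ref 4 -> HIT, frames=[3,4,1,2] (faults so far: 5)
  step 9: ref 5 -> FAULT, evict 3, frames=[5,4,1,2] (faults so far: 6)
  step 10: ref 3 -> FAULT, evict 2, frames=[5,4,1,3] (faults so far: 7)
  LRU total faults: 7
--- Optimal ---
  step 0: ref 3 -> FAULT, frames=[3,-,-,-] (faults so far: 1)
  step 1: ref 5 -> FAULT, frames=[3,5,-,-] (faults so far: 2)
  step 2: ref 3 -> HIT, frames=[3,5,-,-] (faults so far: 2)
  step 3: ref 1 -> FAULT, frames=[3,5,1,-] (faults so far: 3)
  step 4: ref 3 -> HIT, frames=[3,5,1,-] (faults so far: 3)
  step 5: ref 2 -> FAULT, frames=[3,5,1,2] (faults so far: 4)
  step 6: ref 4 -> FAULT, evict 2, frames=[3,5,1,4] (faults so far: 5)
  step 7: ref 1 -> HIT, frames=[3,5,1,4] (faults so far: 5)
  step 8: ref 4 -> HIT, frames=[3,5,1,4] (faults so far: 5)
  step 9: ref 5 -> HIT, frames=[3,5,1,4] (faults so far: 5)
  step 10: ref 3 -> HIT, frames=[3,5,1,4] (faults so far: 5)
  Optimal total faults: 5

Answer: 6 7 5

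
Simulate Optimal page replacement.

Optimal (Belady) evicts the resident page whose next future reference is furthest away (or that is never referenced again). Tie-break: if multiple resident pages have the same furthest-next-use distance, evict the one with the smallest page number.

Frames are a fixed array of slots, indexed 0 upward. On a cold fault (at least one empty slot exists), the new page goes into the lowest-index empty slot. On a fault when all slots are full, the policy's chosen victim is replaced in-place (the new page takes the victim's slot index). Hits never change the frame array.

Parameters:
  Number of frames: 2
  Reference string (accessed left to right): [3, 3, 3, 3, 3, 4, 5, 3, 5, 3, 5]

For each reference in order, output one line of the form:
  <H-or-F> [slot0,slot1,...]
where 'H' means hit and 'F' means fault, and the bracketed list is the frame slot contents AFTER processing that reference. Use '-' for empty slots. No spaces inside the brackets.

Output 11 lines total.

F [3,-]
H [3,-]
H [3,-]
H [3,-]
H [3,-]
F [3,4]
F [3,5]
H [3,5]
H [3,5]
H [3,5]
H [3,5]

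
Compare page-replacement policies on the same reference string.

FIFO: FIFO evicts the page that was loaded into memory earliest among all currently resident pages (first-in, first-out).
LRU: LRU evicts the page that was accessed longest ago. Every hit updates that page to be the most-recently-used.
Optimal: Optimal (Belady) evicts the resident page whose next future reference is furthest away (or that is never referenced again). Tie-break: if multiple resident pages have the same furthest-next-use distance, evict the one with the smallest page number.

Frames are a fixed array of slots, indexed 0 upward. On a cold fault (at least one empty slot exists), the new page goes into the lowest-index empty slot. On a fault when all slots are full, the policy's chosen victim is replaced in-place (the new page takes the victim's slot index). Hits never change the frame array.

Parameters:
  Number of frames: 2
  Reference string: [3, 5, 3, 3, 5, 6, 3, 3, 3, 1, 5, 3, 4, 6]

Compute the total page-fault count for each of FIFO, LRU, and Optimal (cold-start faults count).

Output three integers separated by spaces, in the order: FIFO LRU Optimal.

Answer: 9 9 7

Derivation:
--- FIFO ---
  step 0: ref 3 -> FAULT, frames=[3,-] (faults so far: 1)
  step 1: ref 5 -> FAULT, frames=[3,5] (faults so far: 2)
  step 2: ref 3 -> HIT, frames=[3,5] (faults so far: 2)
  step 3: ref 3 -> HIT, frames=[3,5] (faults so far: 2)
  step 4: ref 5 -> HIT, frames=[3,5] (faults so far: 2)
  step 5: ref 6 -> FAULT, evict 3, frames=[6,5] (faults so far: 3)
  step 6: ref 3 -> FAULT, evict 5, frames=[6,3] (faults so far: 4)
  step 7: ref 3 -> HIT, frames=[6,3] (faults so far: 4)
  step 8: ref 3 -> HIT, frames=[6,3] (faults so far: 4)
  step 9: ref 1 -> FAULT, evict 6, frames=[1,3] (faults so far: 5)
  step 10: ref 5 -> FAULT, evict 3, frames=[1,5] (faults so far: 6)
  step 11: ref 3 -> FAULT, evict 1, frames=[3,5] (faults so far: 7)
  step 12: ref 4 -> FAULT, evict 5, frames=[3,4] (faults so far: 8)
  step 13: ref 6 -> FAULT, evict 3, frames=[6,4] (faults so far: 9)
  FIFO total faults: 9
--- LRU ---
  step 0: ref 3 -> FAULT, frames=[3,-] (faults so far: 1)
  step 1: ref 5 -> FAULT, frames=[3,5] (faults so far: 2)
  step 2: ref 3 -> HIT, frames=[3,5] (faults so far: 2)
  step 3: ref 3 -> HIT, frames=[3,5] (faults so far: 2)
  step 4: ref 5 -> HIT, frames=[3,5] (faults so far: 2)
  step 5: ref 6 -> FAULT, evict 3, frames=[6,5] (faults so far: 3)
  step 6: ref 3 -> FAULT, evict 5, frames=[6,3] (faults so far: 4)
  step 7: ref 3 -> HIT, frames=[6,3] (faults so far: 4)
  step 8: ref 3 -> HIT, frames=[6,3] (faults so far: 4)
  step 9: ref 1 -> FAULT, evict 6, frames=[1,3] (faults so far: 5)
  step 10: ref 5 -> FAULT, evict 3, frames=[1,5] (faults so far: 6)
  step 11: ref 3 -> FAULT, evict 1, frames=[3,5] (faults so far: 7)
  step 12: ref 4 -> FAULT, evict 5, frames=[3,4] (faults so far: 8)
  step 13: ref 6 -> FAULT, evict 3, frames=[6,4] (faults so far: 9)
  LRU total faults: 9
--- Optimal ---
  step 0: ref 3 -> FAULT, frames=[3,-] (faults so far: 1)
  step 1: ref 5 -> FAULT, frames=[3,5] (faults so far: 2)
  step 2: ref 3 -> HIT, frames=[3,5] (faults so far: 2)
  step 3: ref 3 -> HIT, frames=[3,5] (faults so far: 2)
  step 4: ref 5 -> HIT, frames=[3,5] (faults so far: 2)
  step 5: ref 6 -> FAULT, evict 5, frames=[3,6] (faults so far: 3)
  step 6: ref 3 -> HIT, frames=[3,6] (faults so far: 3)
  step 7: ref 3 -> HIT, frames=[3,6] (faults so far: 3)
  step 8: ref 3 -> HIT, frames=[3,6] (faults so far: 3)
  step 9: ref 1 -> FAULT, evict 6, frames=[3,1] (faults so far: 4)
  step 10: ref 5 -> FAULT, evict 1, frames=[3,5] (faults so far: 5)
  step 11: ref 3 -> HIT, frames=[3,5] (faults so far: 5)
  step 12: ref 4 -> FAULT, evict 3, frames=[4,5] (faults so far: 6)
  step 13: ref 6 -> FAULT, evict 4, frames=[6,5] (faults so far: 7)
  Optimal total faults: 7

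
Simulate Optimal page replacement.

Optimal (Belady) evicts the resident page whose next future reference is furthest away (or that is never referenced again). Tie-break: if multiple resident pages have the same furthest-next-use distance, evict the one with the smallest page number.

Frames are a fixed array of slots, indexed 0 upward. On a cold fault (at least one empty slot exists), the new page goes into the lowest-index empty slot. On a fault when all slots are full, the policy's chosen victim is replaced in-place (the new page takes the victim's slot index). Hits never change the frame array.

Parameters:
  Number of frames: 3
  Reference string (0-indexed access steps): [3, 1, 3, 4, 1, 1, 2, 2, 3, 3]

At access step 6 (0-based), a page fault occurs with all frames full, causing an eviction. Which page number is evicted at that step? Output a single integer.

Step 0: ref 3 -> FAULT, frames=[3,-,-]
Step 1: ref 1 -> FAULT, frames=[3,1,-]
Step 2: ref 3 -> HIT, frames=[3,1,-]
Step 3: ref 4 -> FAULT, frames=[3,1,4]
Step 4: ref 1 -> HIT, frames=[3,1,4]
Step 5: ref 1 -> HIT, frames=[3,1,4]
Step 6: ref 2 -> FAULT, evict 1, frames=[3,2,4]
At step 6: evicted page 1

Answer: 1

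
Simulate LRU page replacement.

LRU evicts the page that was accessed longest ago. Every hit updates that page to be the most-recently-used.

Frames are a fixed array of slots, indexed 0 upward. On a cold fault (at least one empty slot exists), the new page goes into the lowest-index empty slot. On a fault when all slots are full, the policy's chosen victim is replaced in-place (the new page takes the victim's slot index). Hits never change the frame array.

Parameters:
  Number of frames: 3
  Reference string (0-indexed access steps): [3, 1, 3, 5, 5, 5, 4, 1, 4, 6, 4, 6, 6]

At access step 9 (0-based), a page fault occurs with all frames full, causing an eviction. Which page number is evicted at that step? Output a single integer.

Step 0: ref 3 -> FAULT, frames=[3,-,-]
Step 1: ref 1 -> FAULT, frames=[3,1,-]
Step 2: ref 3 -> HIT, frames=[3,1,-]
Step 3: ref 5 -> FAULT, frames=[3,1,5]
Step 4: ref 5 -> HIT, frames=[3,1,5]
Step 5: ref 5 -> HIT, frames=[3,1,5]
Step 6: ref 4 -> FAULT, evict 1, frames=[3,4,5]
Step 7: ref 1 -> FAULT, evict 3, frames=[1,4,5]
Step 8: ref 4 -> HIT, frames=[1,4,5]
Step 9: ref 6 -> FAULT, evict 5, frames=[1,4,6]
At step 9: evicted page 5

Answer: 5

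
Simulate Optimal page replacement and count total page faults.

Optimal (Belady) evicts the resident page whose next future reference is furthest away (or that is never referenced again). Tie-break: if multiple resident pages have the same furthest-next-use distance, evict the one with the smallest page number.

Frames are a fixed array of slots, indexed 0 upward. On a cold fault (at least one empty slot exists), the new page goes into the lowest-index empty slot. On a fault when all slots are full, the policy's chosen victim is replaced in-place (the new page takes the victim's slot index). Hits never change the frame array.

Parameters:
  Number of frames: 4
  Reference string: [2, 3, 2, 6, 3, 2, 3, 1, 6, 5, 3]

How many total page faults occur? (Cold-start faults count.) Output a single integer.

Step 0: ref 2 → FAULT, frames=[2,-,-,-]
Step 1: ref 3 → FAULT, frames=[2,3,-,-]
Step 2: ref 2 → HIT, frames=[2,3,-,-]
Step 3: ref 6 → FAULT, frames=[2,3,6,-]
Step 4: ref 3 → HIT, frames=[2,3,6,-]
Step 5: ref 2 → HIT, frames=[2,3,6,-]
Step 6: ref 3 → HIT, frames=[2,3,6,-]
Step 7: ref 1 → FAULT, frames=[2,3,6,1]
Step 8: ref 6 → HIT, frames=[2,3,6,1]
Step 9: ref 5 → FAULT (evict 1), frames=[2,3,6,5]
Step 10: ref 3 → HIT, frames=[2,3,6,5]
Total faults: 5

Answer: 5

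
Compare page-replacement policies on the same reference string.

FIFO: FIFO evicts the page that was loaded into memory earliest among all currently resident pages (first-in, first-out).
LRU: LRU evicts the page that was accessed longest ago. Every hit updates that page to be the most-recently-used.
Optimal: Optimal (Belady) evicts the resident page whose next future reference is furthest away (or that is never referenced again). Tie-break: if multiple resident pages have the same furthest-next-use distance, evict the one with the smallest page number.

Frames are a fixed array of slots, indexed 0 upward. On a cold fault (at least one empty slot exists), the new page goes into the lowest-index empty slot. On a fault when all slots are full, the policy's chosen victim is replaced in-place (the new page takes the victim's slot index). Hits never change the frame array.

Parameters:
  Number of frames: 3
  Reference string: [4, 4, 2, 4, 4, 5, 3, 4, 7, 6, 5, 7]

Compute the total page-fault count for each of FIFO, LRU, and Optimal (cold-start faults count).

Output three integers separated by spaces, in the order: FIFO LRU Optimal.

Answer: 8 7 6

Derivation:
--- FIFO ---
  step 0: ref 4 -> FAULT, frames=[4,-,-] (faults so far: 1)
  step 1: ref 4 -> HIT, frames=[4,-,-] (faults so far: 1)
  step 2: ref 2 -> FAULT, frames=[4,2,-] (faults so far: 2)
  step 3: ref 4 -> HIT, frames=[4,2,-] (faults so far: 2)
  step 4: ref 4 -> HIT, frames=[4,2,-] (faults so far: 2)
  step 5: ref 5 -> FAULT, frames=[4,2,5] (faults so far: 3)
  step 6: ref 3 -> FAULT, evict 4, frames=[3,2,5] (faults so far: 4)
  step 7: ref 4 -> FAULT, evict 2, frames=[3,4,5] (faults so far: 5)
  step 8: ref 7 -> FAULT, evict 5, frames=[3,4,7] (faults so far: 6)
  step 9: ref 6 -> FAULT, evict 3, frames=[6,4,7] (faults so far: 7)
  step 10: ref 5 -> FAULT, evict 4, frames=[6,5,7] (faults so far: 8)
  step 11: ref 7 -> HIT, frames=[6,5,7] (faults so far: 8)
  FIFO total faults: 8
--- LRU ---
  step 0: ref 4 -> FAULT, frames=[4,-,-] (faults so far: 1)
  step 1: ref 4 -> HIT, frames=[4,-,-] (faults so far: 1)
  step 2: ref 2 -> FAULT, frames=[4,2,-] (faults so far: 2)
  step 3: ref 4 -> HIT, frames=[4,2,-] (faults so far: 2)
  step 4: ref 4 -> HIT, frames=[4,2,-] (faults so far: 2)
  step 5: ref 5 -> FAULT, frames=[4,2,5] (faults so far: 3)
  step 6: ref 3 -> FAULT, evict 2, frames=[4,3,5] (faults so far: 4)
  step 7: ref 4 -> HIT, frames=[4,3,5] (faults so far: 4)
  step 8: ref 7 -> FAULT, evict 5, frames=[4,3,7] (faults so far: 5)
  step 9: ref 6 -> FAULT, evict 3, frames=[4,6,7] (faults so far: 6)
  step 10: ref 5 -> FAULT, evict 4, frames=[5,6,7] (faults so far: 7)
  step 11: ref 7 -> HIT, frames=[5,6,7] (faults so far: 7)
  LRU total faults: 7
--- Optimal ---
  step 0: ref 4 -> FAULT, frames=[4,-,-] (faults so far: 1)
  step 1: ref 4 -> HIT, frames=[4,-,-] (faults so far: 1)
  step 2: ref 2 -> FAULT, frames=[4,2,-] (faults so far: 2)
  step 3: ref 4 -> HIT, frames=[4,2,-] (faults so far: 2)
  step 4: ref 4 -> HIT, frames=[4,2,-] (faults so far: 2)
  step 5: ref 5 -> FAULT, frames=[4,2,5] (faults so far: 3)
  step 6: ref 3 -> FAULT, evict 2, frames=[4,3,5] (faults so far: 4)
  step 7: ref 4 -> HIT, frames=[4,3,5] (faults so far: 4)
  step 8: ref 7 -> FAULT, evict 3, frames=[4,7,5] (faults so far: 5)
  step 9: ref 6 -> FAULT, evict 4, frames=[6,7,5] (faults so far: 6)
  step 10: ref 5 -> HIT, frames=[6,7,5] (faults so far: 6)
  step 11: ref 7 -> HIT, frames=[6,7,5] (faults so far: 6)
  Optimal total faults: 6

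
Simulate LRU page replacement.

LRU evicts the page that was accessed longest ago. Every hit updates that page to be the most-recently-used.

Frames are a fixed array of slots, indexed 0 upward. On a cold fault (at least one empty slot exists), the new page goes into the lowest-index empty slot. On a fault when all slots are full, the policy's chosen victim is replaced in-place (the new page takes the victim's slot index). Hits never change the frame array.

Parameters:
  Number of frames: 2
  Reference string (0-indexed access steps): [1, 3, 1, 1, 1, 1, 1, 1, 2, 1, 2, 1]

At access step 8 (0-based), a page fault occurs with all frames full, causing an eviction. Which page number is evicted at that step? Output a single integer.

Step 0: ref 1 -> FAULT, frames=[1,-]
Step 1: ref 3 -> FAULT, frames=[1,3]
Step 2: ref 1 -> HIT, frames=[1,3]
Step 3: ref 1 -> HIT, frames=[1,3]
Step 4: ref 1 -> HIT, frames=[1,3]
Step 5: ref 1 -> HIT, frames=[1,3]
Step 6: ref 1 -> HIT, frames=[1,3]
Step 7: ref 1 -> HIT, frames=[1,3]
Step 8: ref 2 -> FAULT, evict 3, frames=[1,2]
At step 8: evicted page 3

Answer: 3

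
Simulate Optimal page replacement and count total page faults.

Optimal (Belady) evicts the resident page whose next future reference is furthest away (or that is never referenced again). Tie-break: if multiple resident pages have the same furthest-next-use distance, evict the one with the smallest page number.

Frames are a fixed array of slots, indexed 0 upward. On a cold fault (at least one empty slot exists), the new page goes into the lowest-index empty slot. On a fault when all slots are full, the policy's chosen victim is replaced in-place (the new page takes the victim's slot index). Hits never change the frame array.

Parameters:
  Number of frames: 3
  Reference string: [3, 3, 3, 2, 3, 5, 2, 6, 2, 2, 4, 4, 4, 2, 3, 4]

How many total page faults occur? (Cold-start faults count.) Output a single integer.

Answer: 5

Derivation:
Step 0: ref 3 → FAULT, frames=[3,-,-]
Step 1: ref 3 → HIT, frames=[3,-,-]
Step 2: ref 3 → HIT, frames=[3,-,-]
Step 3: ref 2 → FAULT, frames=[3,2,-]
Step 4: ref 3 → HIT, frames=[3,2,-]
Step 5: ref 5 → FAULT, frames=[3,2,5]
Step 6: ref 2 → HIT, frames=[3,2,5]
Step 7: ref 6 → FAULT (evict 5), frames=[3,2,6]
Step 8: ref 2 → HIT, frames=[3,2,6]
Step 9: ref 2 → HIT, frames=[3,2,6]
Step 10: ref 4 → FAULT (evict 6), frames=[3,2,4]
Step 11: ref 4 → HIT, frames=[3,2,4]
Step 12: ref 4 → HIT, frames=[3,2,4]
Step 13: ref 2 → HIT, frames=[3,2,4]
Step 14: ref 3 → HIT, frames=[3,2,4]
Step 15: ref 4 → HIT, frames=[3,2,4]
Total faults: 5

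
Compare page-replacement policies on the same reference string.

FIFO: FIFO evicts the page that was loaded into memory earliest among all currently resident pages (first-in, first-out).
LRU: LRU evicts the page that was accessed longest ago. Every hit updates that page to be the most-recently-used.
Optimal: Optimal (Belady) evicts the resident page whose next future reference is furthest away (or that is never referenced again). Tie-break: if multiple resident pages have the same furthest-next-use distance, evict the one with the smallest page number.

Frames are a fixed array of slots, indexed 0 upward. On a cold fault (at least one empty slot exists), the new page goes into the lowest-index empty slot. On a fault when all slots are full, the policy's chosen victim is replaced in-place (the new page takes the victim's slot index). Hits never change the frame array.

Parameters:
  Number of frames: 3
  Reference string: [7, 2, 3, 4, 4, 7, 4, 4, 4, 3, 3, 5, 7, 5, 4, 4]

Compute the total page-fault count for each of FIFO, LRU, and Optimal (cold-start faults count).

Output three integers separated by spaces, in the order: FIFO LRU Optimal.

--- FIFO ---
  step 0: ref 7 -> FAULT, frames=[7,-,-] (faults so far: 1)
  step 1: ref 2 -> FAULT, frames=[7,2,-] (faults so far: 2)
  step 2: ref 3 -> FAULT, frames=[7,2,3] (faults so far: 3)
  step 3: ref 4 -> FAULT, evict 7, frames=[4,2,3] (faults so far: 4)
  step 4: ref 4 -> HIT, frames=[4,2,3] (faults so far: 4)
  step 5: ref 7 -> FAULT, evict 2, frames=[4,7,3] (faults so far: 5)
  step 6: ref 4 -> HIT, frames=[4,7,3] (faults so far: 5)
  step 7: ref 4 -> HIT, frames=[4,7,3] (faults so far: 5)
  step 8: ref 4 -> HIT, frames=[4,7,3] (faults so far: 5)
  step 9: ref 3 -> HIT, frames=[4,7,3] (faults so far: 5)
  step 10: ref 3 -> HIT, frames=[4,7,3] (faults so far: 5)
  step 11: ref 5 -> FAULT, evict 3, frames=[4,7,5] (faults so far: 6)
  step 12: ref 7 -> HIT, frames=[4,7,5] (faults so far: 6)
  step 13: ref 5 -> HIT, frames=[4,7,5] (faults so far: 6)
  step 14: ref 4 -> HIT, frames=[4,7,5] (faults so far: 6)
  step 15: ref 4 -> HIT, frames=[4,7,5] (faults so far: 6)
  FIFO total faults: 6
--- LRU ---
  step 0: ref 7 -> FAULT, frames=[7,-,-] (faults so far: 1)
  step 1: ref 2 -> FAULT, frames=[7,2,-] (faults so far: 2)
  step 2: ref 3 -> FAULT, frames=[7,2,3] (faults so far: 3)
  step 3: ref 4 -> FAULT, evict 7, frames=[4,2,3] (faults so far: 4)
  step 4: ref 4 -> HIT, frames=[4,2,3] (faults so far: 4)
  step 5: ref 7 -> FAULT, evict 2, frames=[4,7,3] (faults so far: 5)
  step 6: ref 4 -> HIT, frames=[4,7,3] (faults so far: 5)
  step 7: ref 4 -> HIT, frames=[4,7,3] (faults so far: 5)
  step 8: ref 4 -> HIT, frames=[4,7,3] (faults so far: 5)
  step 9: ref 3 -> HIT, frames=[4,7,3] (faults so far: 5)
  step 10: ref 3 -> HIT, frames=[4,7,3] (faults so far: 5)
  step 11: ref 5 -> FAULT, evict 7, frames=[4,5,3] (faults so far: 6)
  step 12: ref 7 -> FAULT, evict 4, frames=[7,5,3] (faults so far: 7)
  step 13: ref 5 -> HIT, frames=[7,5,3] (faults so far: 7)
  step 14: ref 4 -> FAULT, evict 3, frames=[7,5,4] (faults so far: 8)
  step 15: ref 4 -> HIT, frames=[7,5,4] (faults so far: 8)
  LRU total faults: 8
--- Optimal ---
  step 0: ref 7 -> FAULT, frames=[7,-,-] (faults so far: 1)
  step 1: ref 2 -> FAULT, frames=[7,2,-] (faults so far: 2)
  step 2: ref 3 -> FAULT, frames=[7,2,3] (faults so far: 3)
  step 3: ref 4 -> FAULT, evict 2, frames=[7,4,3] (faults so far: 4)
  step 4: ref 4 -> HIT, frames=[7,4,3] (faults so far: 4)
  step 5: ref 7 -> HIT, frames=[7,4,3] (faults so far: 4)
  step 6: ref 4 -> HIT, frames=[7,4,3] (faults so far: 4)
  step 7: ref 4 -> HIT, frames=[7,4,3] (faults so far: 4)
  step 8: ref 4 -> HIT, frames=[7,4,3] (faults so far: 4)
  step 9: ref 3 -> HIT, frames=[7,4,3] (faults so far: 4)
  step 10: ref 3 -> HIT, frames=[7,4,3] (faults so far: 4)
  step 11: ref 5 -> FAULT, evict 3, frames=[7,4,5] (faults so far: 5)
  step 12: ref 7 -> HIT, frames=[7,4,5] (faults so far: 5)
  step 13: ref 5 -> HIT, frames=[7,4,5] (faults so far: 5)
  step 14: ref 4 -> HIT, frames=[7,4,5] (faults so far: 5)
  step 15: ref 4 -> HIT, frames=[7,4,5] (faults so far: 5)
  Optimal total faults: 5

Answer: 6 8 5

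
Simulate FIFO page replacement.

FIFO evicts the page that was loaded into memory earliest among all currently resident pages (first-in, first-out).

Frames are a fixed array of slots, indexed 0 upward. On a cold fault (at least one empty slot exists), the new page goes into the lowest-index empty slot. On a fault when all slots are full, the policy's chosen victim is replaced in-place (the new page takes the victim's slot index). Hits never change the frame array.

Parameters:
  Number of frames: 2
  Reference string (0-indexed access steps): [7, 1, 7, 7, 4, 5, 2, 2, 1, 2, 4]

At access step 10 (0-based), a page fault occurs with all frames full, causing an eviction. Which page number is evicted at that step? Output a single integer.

Step 0: ref 7 -> FAULT, frames=[7,-]
Step 1: ref 1 -> FAULT, frames=[7,1]
Step 2: ref 7 -> HIT, frames=[7,1]
Step 3: ref 7 -> HIT, frames=[7,1]
Step 4: ref 4 -> FAULT, evict 7, frames=[4,1]
Step 5: ref 5 -> FAULT, evict 1, frames=[4,5]
Step 6: ref 2 -> FAULT, evict 4, frames=[2,5]
Step 7: ref 2 -> HIT, frames=[2,5]
Step 8: ref 1 -> FAULT, evict 5, frames=[2,1]
Step 9: ref 2 -> HIT, frames=[2,1]
Step 10: ref 4 -> FAULT, evict 2, frames=[4,1]
At step 10: evicted page 2

Answer: 2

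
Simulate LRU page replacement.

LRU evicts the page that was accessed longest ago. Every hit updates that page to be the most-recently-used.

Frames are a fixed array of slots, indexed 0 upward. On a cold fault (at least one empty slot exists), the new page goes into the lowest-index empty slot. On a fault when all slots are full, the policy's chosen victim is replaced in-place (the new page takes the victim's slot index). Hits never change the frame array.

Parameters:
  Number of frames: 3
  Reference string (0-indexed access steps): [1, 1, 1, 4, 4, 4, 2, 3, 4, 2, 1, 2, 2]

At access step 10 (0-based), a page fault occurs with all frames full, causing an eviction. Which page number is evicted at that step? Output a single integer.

Step 0: ref 1 -> FAULT, frames=[1,-,-]
Step 1: ref 1 -> HIT, frames=[1,-,-]
Step 2: ref 1 -> HIT, frames=[1,-,-]
Step 3: ref 4 -> FAULT, frames=[1,4,-]
Step 4: ref 4 -> HIT, frames=[1,4,-]
Step 5: ref 4 -> HIT, frames=[1,4,-]
Step 6: ref 2 -> FAULT, frames=[1,4,2]
Step 7: ref 3 -> FAULT, evict 1, frames=[3,4,2]
Step 8: ref 4 -> HIT, frames=[3,4,2]
Step 9: ref 2 -> HIT, frames=[3,4,2]
Step 10: ref 1 -> FAULT, evict 3, frames=[1,4,2]
At step 10: evicted page 3

Answer: 3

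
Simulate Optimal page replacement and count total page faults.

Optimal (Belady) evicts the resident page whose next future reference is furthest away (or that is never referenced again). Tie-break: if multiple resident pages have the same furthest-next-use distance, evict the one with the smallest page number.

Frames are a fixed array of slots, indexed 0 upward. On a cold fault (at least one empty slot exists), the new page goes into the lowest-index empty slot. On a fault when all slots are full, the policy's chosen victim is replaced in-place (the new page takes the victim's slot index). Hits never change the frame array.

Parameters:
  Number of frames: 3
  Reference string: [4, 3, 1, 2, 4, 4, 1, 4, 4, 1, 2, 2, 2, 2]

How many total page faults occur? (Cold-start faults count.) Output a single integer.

Answer: 4

Derivation:
Step 0: ref 4 → FAULT, frames=[4,-,-]
Step 1: ref 3 → FAULT, frames=[4,3,-]
Step 2: ref 1 → FAULT, frames=[4,3,1]
Step 3: ref 2 → FAULT (evict 3), frames=[4,2,1]
Step 4: ref 4 → HIT, frames=[4,2,1]
Step 5: ref 4 → HIT, frames=[4,2,1]
Step 6: ref 1 → HIT, frames=[4,2,1]
Step 7: ref 4 → HIT, frames=[4,2,1]
Step 8: ref 4 → HIT, frames=[4,2,1]
Step 9: ref 1 → HIT, frames=[4,2,1]
Step 10: ref 2 → HIT, frames=[4,2,1]
Step 11: ref 2 → HIT, frames=[4,2,1]
Step 12: ref 2 → HIT, frames=[4,2,1]
Step 13: ref 2 → HIT, frames=[4,2,1]
Total faults: 4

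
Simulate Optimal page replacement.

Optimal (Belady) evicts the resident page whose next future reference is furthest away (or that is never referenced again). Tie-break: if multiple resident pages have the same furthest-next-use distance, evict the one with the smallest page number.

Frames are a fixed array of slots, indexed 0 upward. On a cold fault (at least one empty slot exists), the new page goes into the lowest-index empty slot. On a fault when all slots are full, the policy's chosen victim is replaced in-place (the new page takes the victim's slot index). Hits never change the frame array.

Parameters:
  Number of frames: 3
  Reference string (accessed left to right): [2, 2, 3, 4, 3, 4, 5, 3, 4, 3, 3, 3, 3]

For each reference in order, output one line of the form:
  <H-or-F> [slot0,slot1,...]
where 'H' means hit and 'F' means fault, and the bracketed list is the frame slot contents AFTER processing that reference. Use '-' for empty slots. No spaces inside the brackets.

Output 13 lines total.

F [2,-,-]
H [2,-,-]
F [2,3,-]
F [2,3,4]
H [2,3,4]
H [2,3,4]
F [5,3,4]
H [5,3,4]
H [5,3,4]
H [5,3,4]
H [5,3,4]
H [5,3,4]
H [5,3,4]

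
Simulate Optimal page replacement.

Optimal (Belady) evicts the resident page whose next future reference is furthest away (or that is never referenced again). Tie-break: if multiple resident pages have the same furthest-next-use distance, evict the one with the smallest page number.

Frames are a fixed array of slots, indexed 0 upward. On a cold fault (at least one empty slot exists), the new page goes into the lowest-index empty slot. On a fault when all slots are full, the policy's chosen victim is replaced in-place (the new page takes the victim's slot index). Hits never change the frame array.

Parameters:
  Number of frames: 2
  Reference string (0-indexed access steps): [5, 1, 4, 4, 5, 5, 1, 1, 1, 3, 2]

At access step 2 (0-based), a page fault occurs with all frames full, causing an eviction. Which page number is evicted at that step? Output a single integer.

Answer: 1

Derivation:
Step 0: ref 5 -> FAULT, frames=[5,-]
Step 1: ref 1 -> FAULT, frames=[5,1]
Step 2: ref 4 -> FAULT, evict 1, frames=[5,4]
At step 2: evicted page 1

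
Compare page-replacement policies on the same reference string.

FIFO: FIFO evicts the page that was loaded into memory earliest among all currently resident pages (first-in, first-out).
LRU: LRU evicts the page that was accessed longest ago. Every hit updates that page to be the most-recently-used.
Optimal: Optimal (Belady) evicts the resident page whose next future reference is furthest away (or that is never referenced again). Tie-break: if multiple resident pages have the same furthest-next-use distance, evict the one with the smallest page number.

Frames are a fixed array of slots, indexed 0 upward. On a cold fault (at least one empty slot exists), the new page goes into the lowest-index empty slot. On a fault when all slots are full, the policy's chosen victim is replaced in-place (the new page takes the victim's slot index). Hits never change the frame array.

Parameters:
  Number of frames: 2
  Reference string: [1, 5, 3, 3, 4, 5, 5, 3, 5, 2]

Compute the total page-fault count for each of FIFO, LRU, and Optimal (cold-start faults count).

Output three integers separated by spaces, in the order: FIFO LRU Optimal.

Answer: 7 7 6

Derivation:
--- FIFO ---
  step 0: ref 1 -> FAULT, frames=[1,-] (faults so far: 1)
  step 1: ref 5 -> FAULT, frames=[1,5] (faults so far: 2)
  step 2: ref 3 -> FAULT, evict 1, frames=[3,5] (faults so far: 3)
  step 3: ref 3 -> HIT, frames=[3,5] (faults so far: 3)
  step 4: ref 4 -> FAULT, evict 5, frames=[3,4] (faults so far: 4)
  step 5: ref 5 -> FAULT, evict 3, frames=[5,4] (faults so far: 5)
  step 6: ref 5 -> HIT, frames=[5,4] (faults so far: 5)
  step 7: ref 3 -> FAULT, evict 4, frames=[5,3] (faults so far: 6)
  step 8: ref 5 -> HIT, frames=[5,3] (faults so far: 6)
  step 9: ref 2 -> FAULT, evict 5, frames=[2,3] (faults so far: 7)
  FIFO total faults: 7
--- LRU ---
  step 0: ref 1 -> FAULT, frames=[1,-] (faults so far: 1)
  step 1: ref 5 -> FAULT, frames=[1,5] (faults so far: 2)
  step 2: ref 3 -> FAULT, evict 1, frames=[3,5] (faults so far: 3)
  step 3: ref 3 -> HIT, frames=[3,5] (faults so far: 3)
  step 4: ref 4 -> FAULT, evict 5, frames=[3,4] (faults so far: 4)
  step 5: ref 5 -> FAULT, evict 3, frames=[5,4] (faults so far: 5)
  step 6: ref 5 -> HIT, frames=[5,4] (faults so far: 5)
  step 7: ref 3 -> FAULT, evict 4, frames=[5,3] (faults so far: 6)
  step 8: ref 5 -> HIT, frames=[5,3] (faults so far: 6)
  step 9: ref 2 -> FAULT, evict 3, frames=[5,2] (faults so far: 7)
  LRU total faults: 7
--- Optimal ---
  step 0: ref 1 -> FAULT, frames=[1,-] (faults so far: 1)
  step 1: ref 5 -> FAULT, frames=[1,5] (faults so far: 2)
  step 2: ref 3 -> FAULT, evict 1, frames=[3,5] (faults so far: 3)
  step 3: ref 3 -> HIT, frames=[3,5] (faults so far: 3)
  step 4: ref 4 -> FAULT, evict 3, frames=[4,5] (faults so far: 4)
  step 5: ref 5 -> HIT, frames=[4,5] (faults so far: 4)
  step 6: ref 5 -> HIT, frames=[4,5] (faults so far: 4)
  step 7: ref 3 -> FAULT, evict 4, frames=[3,5] (faults so far: 5)
  step 8: ref 5 -> HIT, frames=[3,5] (faults so far: 5)
  step 9: ref 2 -> FAULT, evict 3, frames=[2,5] (faults so far: 6)
  Optimal total faults: 6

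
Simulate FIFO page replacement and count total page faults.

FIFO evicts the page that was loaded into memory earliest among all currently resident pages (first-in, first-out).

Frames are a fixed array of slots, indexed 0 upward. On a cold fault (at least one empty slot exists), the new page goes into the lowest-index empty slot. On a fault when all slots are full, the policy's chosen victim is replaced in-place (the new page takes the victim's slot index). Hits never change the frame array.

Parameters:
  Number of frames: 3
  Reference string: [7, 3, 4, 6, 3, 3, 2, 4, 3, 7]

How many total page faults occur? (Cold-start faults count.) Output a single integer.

Answer: 7

Derivation:
Step 0: ref 7 → FAULT, frames=[7,-,-]
Step 1: ref 3 → FAULT, frames=[7,3,-]
Step 2: ref 4 → FAULT, frames=[7,3,4]
Step 3: ref 6 → FAULT (evict 7), frames=[6,3,4]
Step 4: ref 3 → HIT, frames=[6,3,4]
Step 5: ref 3 → HIT, frames=[6,3,4]
Step 6: ref 2 → FAULT (evict 3), frames=[6,2,4]
Step 7: ref 4 → HIT, frames=[6,2,4]
Step 8: ref 3 → FAULT (evict 4), frames=[6,2,3]
Step 9: ref 7 → FAULT (evict 6), frames=[7,2,3]
Total faults: 7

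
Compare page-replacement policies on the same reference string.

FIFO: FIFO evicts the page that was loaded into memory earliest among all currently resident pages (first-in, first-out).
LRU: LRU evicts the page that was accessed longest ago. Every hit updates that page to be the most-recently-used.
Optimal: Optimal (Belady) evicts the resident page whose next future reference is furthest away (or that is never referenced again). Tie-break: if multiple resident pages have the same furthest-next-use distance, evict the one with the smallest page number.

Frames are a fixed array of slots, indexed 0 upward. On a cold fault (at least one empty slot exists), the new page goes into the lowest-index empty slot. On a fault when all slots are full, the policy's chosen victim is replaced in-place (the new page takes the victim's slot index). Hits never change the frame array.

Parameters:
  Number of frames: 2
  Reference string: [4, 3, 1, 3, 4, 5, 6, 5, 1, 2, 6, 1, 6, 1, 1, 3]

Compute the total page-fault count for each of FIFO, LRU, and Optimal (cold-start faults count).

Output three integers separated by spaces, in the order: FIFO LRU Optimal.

Answer: 11 11 10

Derivation:
--- FIFO ---
  step 0: ref 4 -> FAULT, frames=[4,-] (faults so far: 1)
  step 1: ref 3 -> FAULT, frames=[4,3] (faults so far: 2)
  step 2: ref 1 -> FAULT, evict 4, frames=[1,3] (faults so far: 3)
  step 3: ref 3 -> HIT, frames=[1,3] (faults so far: 3)
  step 4: ref 4 -> FAULT, evict 3, frames=[1,4] (faults so far: 4)
  step 5: ref 5 -> FAULT, evict 1, frames=[5,4] (faults so far: 5)
  step 6: ref 6 -> FAULT, evict 4, frames=[5,6] (faults so far: 6)
  step 7: ref 5 -> HIT, frames=[5,6] (faults so far: 6)
  step 8: ref 1 -> FAULT, evict 5, frames=[1,6] (faults so far: 7)
  step 9: ref 2 -> FAULT, evict 6, frames=[1,2] (faults so far: 8)
  step 10: ref 6 -> FAULT, evict 1, frames=[6,2] (faults so far: 9)
  step 11: ref 1 -> FAULT, evict 2, frames=[6,1] (faults so far: 10)
  step 12: ref 6 -> HIT, frames=[6,1] (faults so far: 10)
  step 13: ref 1 -> HIT, frames=[6,1] (faults so far: 10)
  step 14: ref 1 -> HIT, frames=[6,1] (faults so far: 10)
  step 15: ref 3 -> FAULT, evict 6, frames=[3,1] (faults so far: 11)
  FIFO total faults: 11
--- LRU ---
  step 0: ref 4 -> FAULT, frames=[4,-] (faults so far: 1)
  step 1: ref 3 -> FAULT, frames=[4,3] (faults so far: 2)
  step 2: ref 1 -> FAULT, evict 4, frames=[1,3] (faults so far: 3)
  step 3: ref 3 -> HIT, frames=[1,3] (faults so far: 3)
  step 4: ref 4 -> FAULT, evict 1, frames=[4,3] (faults so far: 4)
  step 5: ref 5 -> FAULT, evict 3, frames=[4,5] (faults so far: 5)
  step 6: ref 6 -> FAULT, evict 4, frames=[6,5] (faults so far: 6)
  step 7: ref 5 -> HIT, frames=[6,5] (faults so far: 6)
  step 8: ref 1 -> FAULT, evict 6, frames=[1,5] (faults so far: 7)
  step 9: ref 2 -> FAULT, evict 5, frames=[1,2] (faults so far: 8)
  step 10: ref 6 -> FAULT, evict 1, frames=[6,2] (faults so far: 9)
  step 11: ref 1 -> FAULT, evict 2, frames=[6,1] (faults so far: 10)
  step 12: ref 6 -> HIT, frames=[6,1] (faults so far: 10)
  step 13: ref 1 -> HIT, frames=[6,1] (faults so far: 10)
  step 14: ref 1 -> HIT, frames=[6,1] (faults so far: 10)
  step 15: ref 3 -> FAULT, evict 6, frames=[3,1] (faults so far: 11)
  LRU total faults: 11
--- Optimal ---
  step 0: ref 4 -> FAULT, frames=[4,-] (faults so far: 1)
  step 1: ref 3 -> FAULT, frames=[4,3] (faults so far: 2)
  step 2: ref 1 -> FAULT, evict 4, frames=[1,3] (faults so far: 3)
  step 3: ref 3 -> HIT, frames=[1,3] (faults so far: 3)
  step 4: ref 4 -> FAULT, evict 3, frames=[1,4] (faults so far: 4)
  step 5: ref 5 -> FAULT, evict 4, frames=[1,5] (faults so far: 5)
  step 6: ref 6 -> FAULT, evict 1, frames=[6,5] (faults so far: 6)
  step 7: ref 5 -> HIT, frames=[6,5] (faults so far: 6)
  step 8: ref 1 -> FAULT, evict 5, frames=[6,1] (faults so far: 7)
  step 9: ref 2 -> FAULT, evict 1, frames=[6,2] (faults so far: 8)
  step 10: ref 6 -> HIT, frames=[6,2] (faults so far: 8)
  step 11: ref 1 -> FAULT, evict 2, frames=[6,1] (faults so far: 9)
  step 12: ref 6 -> HIT, frames=[6,1] (faults so far: 9)
  step 13: ref 1 -> HIT, frames=[6,1] (faults so far: 9)
  step 14: ref 1 -> HIT, frames=[6,1] (faults so far: 9)
  step 15: ref 3 -> FAULT, evict 1, frames=[6,3] (faults so far: 10)
  Optimal total faults: 10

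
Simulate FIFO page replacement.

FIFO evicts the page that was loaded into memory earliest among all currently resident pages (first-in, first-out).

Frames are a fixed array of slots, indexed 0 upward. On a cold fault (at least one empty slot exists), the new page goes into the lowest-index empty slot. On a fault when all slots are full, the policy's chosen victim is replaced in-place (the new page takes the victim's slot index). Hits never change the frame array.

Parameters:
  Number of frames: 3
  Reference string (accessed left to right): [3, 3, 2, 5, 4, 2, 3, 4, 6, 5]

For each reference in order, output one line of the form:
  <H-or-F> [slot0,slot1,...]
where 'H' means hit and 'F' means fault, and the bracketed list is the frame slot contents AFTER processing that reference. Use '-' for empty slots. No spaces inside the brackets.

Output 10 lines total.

F [3,-,-]
H [3,-,-]
F [3,2,-]
F [3,2,5]
F [4,2,5]
H [4,2,5]
F [4,3,5]
H [4,3,5]
F [4,3,6]
F [5,3,6]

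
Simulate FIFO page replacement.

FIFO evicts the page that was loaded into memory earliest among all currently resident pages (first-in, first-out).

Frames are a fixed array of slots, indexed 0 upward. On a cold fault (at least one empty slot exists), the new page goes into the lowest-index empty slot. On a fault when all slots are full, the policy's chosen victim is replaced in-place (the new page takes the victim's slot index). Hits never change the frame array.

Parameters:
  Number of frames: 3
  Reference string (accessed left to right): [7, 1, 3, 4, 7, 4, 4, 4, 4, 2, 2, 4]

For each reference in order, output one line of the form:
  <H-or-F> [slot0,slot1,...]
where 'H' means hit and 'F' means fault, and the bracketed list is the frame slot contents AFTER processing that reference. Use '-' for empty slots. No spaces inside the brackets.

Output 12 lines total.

F [7,-,-]
F [7,1,-]
F [7,1,3]
F [4,1,3]
F [4,7,3]
H [4,7,3]
H [4,7,3]
H [4,7,3]
H [4,7,3]
F [4,7,2]
H [4,7,2]
H [4,7,2]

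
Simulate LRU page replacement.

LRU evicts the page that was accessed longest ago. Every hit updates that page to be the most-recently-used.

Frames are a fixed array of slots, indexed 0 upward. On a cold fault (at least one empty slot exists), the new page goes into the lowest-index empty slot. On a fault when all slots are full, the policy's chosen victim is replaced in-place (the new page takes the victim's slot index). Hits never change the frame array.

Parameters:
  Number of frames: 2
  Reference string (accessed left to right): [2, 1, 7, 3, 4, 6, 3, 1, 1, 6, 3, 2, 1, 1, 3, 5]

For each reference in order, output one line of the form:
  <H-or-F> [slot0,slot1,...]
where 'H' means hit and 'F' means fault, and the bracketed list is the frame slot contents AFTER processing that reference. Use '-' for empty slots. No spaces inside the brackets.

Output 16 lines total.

F [2,-]
F [2,1]
F [7,1]
F [7,3]
F [4,3]
F [4,6]
F [3,6]
F [3,1]
H [3,1]
F [6,1]
F [6,3]
F [2,3]
F [2,1]
H [2,1]
F [3,1]
F [3,5]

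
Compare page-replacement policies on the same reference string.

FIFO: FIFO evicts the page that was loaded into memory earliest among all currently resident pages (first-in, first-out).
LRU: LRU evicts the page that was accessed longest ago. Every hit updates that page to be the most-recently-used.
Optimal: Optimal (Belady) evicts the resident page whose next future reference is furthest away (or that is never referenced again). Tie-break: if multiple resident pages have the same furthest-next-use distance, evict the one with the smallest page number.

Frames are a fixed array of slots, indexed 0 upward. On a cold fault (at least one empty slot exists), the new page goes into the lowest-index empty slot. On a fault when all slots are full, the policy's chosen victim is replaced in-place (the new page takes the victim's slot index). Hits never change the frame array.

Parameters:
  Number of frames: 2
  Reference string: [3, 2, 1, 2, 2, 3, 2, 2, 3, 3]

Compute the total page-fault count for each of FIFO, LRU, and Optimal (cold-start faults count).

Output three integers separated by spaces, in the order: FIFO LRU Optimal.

--- FIFO ---
  step 0: ref 3 -> FAULT, frames=[3,-] (faults so far: 1)
  step 1: ref 2 -> FAULT, frames=[3,2] (faults so far: 2)
  step 2: ref 1 -> FAULT, evict 3, frames=[1,2] (faults so far: 3)
  step 3: ref 2 -> HIT, frames=[1,2] (faults so far: 3)
  step 4: ref 2 -> HIT, frames=[1,2] (faults so far: 3)
  step 5: ref 3 -> FAULT, evict 2, frames=[1,3] (faults so far: 4)
  step 6: ref 2 -> FAULT, evict 1, frames=[2,3] (faults so far: 5)
  step 7: ref 2 -> HIT, frames=[2,3] (faults so far: 5)
  step 8: ref 3 -> HIT, frames=[2,3] (faults so far: 5)
  step 9: ref 3 -> HIT, frames=[2,3] (faults so far: 5)
  FIFO total faults: 5
--- LRU ---
  step 0: ref 3 -> FAULT, frames=[3,-] (faults so far: 1)
  step 1: ref 2 -> FAULT, frames=[3,2] (faults so far: 2)
  step 2: ref 1 -> FAULT, evict 3, frames=[1,2] (faults so far: 3)
  step 3: ref 2 -> HIT, frames=[1,2] (faults so far: 3)
  step 4: ref 2 -> HIT, frames=[1,2] (faults so far: 3)
  step 5: ref 3 -> FAULT, evict 1, frames=[3,2] (faults so far: 4)
  step 6: ref 2 -> HIT, frames=[3,2] (faults so far: 4)
  step 7: ref 2 -> HIT, frames=[3,2] (faults so far: 4)
  step 8: ref 3 -> HIT, frames=[3,2] (faults so far: 4)
  step 9: ref 3 -> HIT, frames=[3,2] (faults so far: 4)
  LRU total faults: 4
--- Optimal ---
  step 0: ref 3 -> FAULT, frames=[3,-] (faults so far: 1)
  step 1: ref 2 -> FAULT, frames=[3,2] (faults so far: 2)
  step 2: ref 1 -> FAULT, evict 3, frames=[1,2] (faults so far: 3)
  step 3: ref 2 -> HIT, frames=[1,2] (faults so far: 3)
  step 4: ref 2 -> HIT, frames=[1,2] (faults so far: 3)
  step 5: ref 3 -> FAULT, evict 1, frames=[3,2] (faults so far: 4)
  step 6: ref 2 -> HIT, frames=[3,2] (faults so far: 4)
  step 7: ref 2 -> HIT, frames=[3,2] (faults so far: 4)
  step 8: ref 3 -> HIT, frames=[3,2] (faults so far: 4)
  step 9: ref 3 -> HIT, frames=[3,2] (faults so far: 4)
  Optimal total faults: 4

Answer: 5 4 4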